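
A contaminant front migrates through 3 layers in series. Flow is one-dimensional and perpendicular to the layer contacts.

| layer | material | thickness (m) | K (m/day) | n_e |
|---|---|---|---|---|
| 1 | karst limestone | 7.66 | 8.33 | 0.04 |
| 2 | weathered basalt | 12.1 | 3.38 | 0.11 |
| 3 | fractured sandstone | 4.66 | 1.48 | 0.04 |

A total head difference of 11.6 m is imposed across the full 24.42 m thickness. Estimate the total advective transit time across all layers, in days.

1.20

With flow normal to the layers, continuity requires the same specific discharge q through every layer.
Σ(b_i/K_i) = 7.66/8.33 + 12.1/3.38 + 4.66/1.48 = 7.648 d.
q = Δh / Σ(b_i/K_i) = 11.6 / 7.648 = 1.517 m/day.
In each layer the seepage velocity is v_i = q/n_i, so the layer transit time is t_i = b_i·n_i / q:
  layer 1 (karst limestone): t_1 = 7.66 × 0.04 / 1.517 = 0.2020 d
  layer 2 (weathered basalt): t_2 = 12.1 × 0.11 / 1.517 = 0.8776 d
  layer 3 (fractured sandstone): t_3 = 4.66 × 0.04 / 1.517 = 0.1229 d
Total t = Σ t_i = 1.202 days.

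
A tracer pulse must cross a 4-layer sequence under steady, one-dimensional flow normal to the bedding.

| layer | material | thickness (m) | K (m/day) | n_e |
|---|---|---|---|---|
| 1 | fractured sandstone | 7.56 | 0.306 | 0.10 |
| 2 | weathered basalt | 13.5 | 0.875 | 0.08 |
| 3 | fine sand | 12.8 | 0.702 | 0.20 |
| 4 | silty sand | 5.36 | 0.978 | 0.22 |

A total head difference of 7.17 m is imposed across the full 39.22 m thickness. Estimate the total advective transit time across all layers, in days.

With flow normal to the layers, continuity requires the same specific discharge q through every layer.
Σ(b_i/K_i) = 7.56/0.306 + 13.5/0.875 + 12.8/0.702 + 5.36/0.978 = 63.85 d.
q = Δh / Σ(b_i/K_i) = 7.17 / 63.85 = 0.1123 m/day.
In each layer the seepage velocity is v_i = q/n_i, so the layer transit time is t_i = b_i·n_i / q:
  layer 1 (fractured sandstone): t_1 = 7.56 × 0.10 / 0.1123 = 6.732 d
  layer 2 (weathered basalt): t_2 = 13.5 × 0.08 / 0.1123 = 9.617 d
  layer 3 (fine sand): t_3 = 12.8 × 0.20 / 0.1123 = 22.80 d
  layer 4 (silty sand): t_4 = 5.36 × 0.22 / 0.1123 = 10.50 d
Total t = Σ t_i = 49.65 days.

49.6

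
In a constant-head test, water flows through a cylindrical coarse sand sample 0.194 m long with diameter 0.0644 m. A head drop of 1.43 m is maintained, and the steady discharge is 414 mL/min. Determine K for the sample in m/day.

24.8

Cross-sectional area A = π·(d/2)² = π × (0.0644/2)² = 0.003257 m².
Convert discharge: 414 mL/min = 6.900e-06 m³/s.
Darcy's law rearranged: K = Q·L / (A·Δh) = 6.900e-06 × 0.194 / (0.003257 × 1.43) = 0.0002874 m/s = 24.83 m/day.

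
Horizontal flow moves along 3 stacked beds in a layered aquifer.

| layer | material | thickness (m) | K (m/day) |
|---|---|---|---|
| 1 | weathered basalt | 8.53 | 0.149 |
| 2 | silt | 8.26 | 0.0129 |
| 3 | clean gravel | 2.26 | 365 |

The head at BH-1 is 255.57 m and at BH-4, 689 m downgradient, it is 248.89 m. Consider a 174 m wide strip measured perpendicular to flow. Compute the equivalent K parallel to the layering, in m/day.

43.4

Flow is parallel to layering, so each bed carries its own Darcy discharge and the transmissivities add.
Σ(K_i·b_i) = 0.149×8.53 + 0.0129×8.26 + 365×2.26 = 826.3 m²/day.
Total thickness b = 19.05 m, so K_eq = Σ(K_i·b_i)/b = 43.37 m/day.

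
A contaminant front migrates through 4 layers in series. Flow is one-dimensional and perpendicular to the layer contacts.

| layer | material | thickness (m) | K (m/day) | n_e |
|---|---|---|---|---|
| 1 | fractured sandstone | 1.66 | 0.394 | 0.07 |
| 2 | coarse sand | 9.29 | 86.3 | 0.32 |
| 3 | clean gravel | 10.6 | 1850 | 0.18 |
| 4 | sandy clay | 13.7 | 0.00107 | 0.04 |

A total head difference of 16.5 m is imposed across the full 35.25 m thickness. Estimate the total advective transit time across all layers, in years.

With flow normal to the layers, continuity requires the same specific discharge q through every layer.
Σ(b_i/K_i) = 1.66/0.394 + 9.29/86.3 + 10.6/1850 + 13.7/0.00107 = 12808 d.
q = Δh / Σ(b_i/K_i) = 16.5 / 12808 = 0.001288 m/day.
In each layer the seepage velocity is v_i = q/n_i, so the layer transit time is t_i = b_i·n_i / q:
  layer 1 (fractured sandstone): t_1 = 1.66 × 0.07 / 0.001288 = 90.20 d
  layer 2 (coarse sand): t_2 = 9.29 × 0.32 / 0.001288 = 2308 d
  layer 3 (clean gravel): t_3 = 10.6 × 0.18 / 0.001288 = 1481 d
  layer 4 (sandy clay): t_4 = 13.7 × 0.04 / 0.001288 = 425.4 d
Total t = Σ t_i = 4304 days = 11.78 years.

11.8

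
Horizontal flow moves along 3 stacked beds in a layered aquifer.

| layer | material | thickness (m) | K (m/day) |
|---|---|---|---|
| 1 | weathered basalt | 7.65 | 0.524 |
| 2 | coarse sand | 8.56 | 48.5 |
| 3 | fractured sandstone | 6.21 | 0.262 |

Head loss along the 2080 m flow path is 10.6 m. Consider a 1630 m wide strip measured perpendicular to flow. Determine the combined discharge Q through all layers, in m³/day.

Flow is parallel to layering, so each bed carries its own Darcy discharge and the transmissivities add.
Σ(K_i·b_i) = 0.524×7.65 + 48.5×8.56 + 0.262×6.21 = 420.8 m²/day.
Hydraulic gradient i = Δh / L = 10.6 / 2080 = 0.005096.
Q = Σ(K_i·b_i) · W · i = 420.8 × 1630 × 0.005096 = 3495 m³/day.

3500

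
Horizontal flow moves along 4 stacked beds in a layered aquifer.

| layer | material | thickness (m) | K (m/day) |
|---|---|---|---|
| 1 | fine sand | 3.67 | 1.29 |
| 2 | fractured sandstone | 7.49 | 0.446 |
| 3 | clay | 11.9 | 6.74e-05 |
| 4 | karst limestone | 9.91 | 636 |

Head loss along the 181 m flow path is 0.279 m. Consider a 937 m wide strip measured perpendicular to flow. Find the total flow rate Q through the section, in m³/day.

9110

Flow is parallel to layering, so each bed carries its own Darcy discharge and the transmissivities add.
Σ(K_i·b_i) = 1.29×3.67 + 0.446×7.49 + 6.74e-05×11.9 + 636×9.91 = 6311 m²/day.
Hydraulic gradient i = Δh / L = 0.279 / 181 = 0.001541.
Q = Σ(K_i·b_i) · W · i = 6311 × 937 × 0.001541 = 9115 m³/day.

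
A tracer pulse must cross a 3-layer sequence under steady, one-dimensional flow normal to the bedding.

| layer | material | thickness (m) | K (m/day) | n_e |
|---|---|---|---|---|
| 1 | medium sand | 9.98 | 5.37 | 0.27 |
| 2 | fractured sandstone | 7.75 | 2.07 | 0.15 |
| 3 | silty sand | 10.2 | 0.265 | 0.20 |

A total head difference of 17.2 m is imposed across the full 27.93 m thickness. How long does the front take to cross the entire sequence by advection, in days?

15.1

With flow normal to the layers, continuity requires the same specific discharge q through every layer.
Σ(b_i/K_i) = 9.98/5.37 + 7.75/2.07 + 10.2/0.265 = 44.09 d.
q = Δh / Σ(b_i/K_i) = 17.2 / 44.09 = 0.3901 m/day.
In each layer the seepage velocity is v_i = q/n_i, so the layer transit time is t_i = b_i·n_i / q:
  layer 1 (medium sand): t_1 = 9.98 × 0.27 / 0.3901 = 6.908 d
  layer 2 (fractured sandstone): t_2 = 7.75 × 0.15 / 0.3901 = 2.980 d
  layer 3 (silty sand): t_3 = 10.2 × 0.20 / 0.3901 = 5.230 d
Total t = Σ t_i = 15.12 days.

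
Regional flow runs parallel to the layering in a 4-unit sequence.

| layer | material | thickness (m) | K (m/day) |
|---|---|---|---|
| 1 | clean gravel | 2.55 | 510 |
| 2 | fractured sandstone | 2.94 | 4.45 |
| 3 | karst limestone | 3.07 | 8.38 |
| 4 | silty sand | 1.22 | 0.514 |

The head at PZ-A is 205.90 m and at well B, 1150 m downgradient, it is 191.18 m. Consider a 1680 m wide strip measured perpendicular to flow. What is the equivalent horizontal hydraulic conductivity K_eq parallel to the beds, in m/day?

Flow is parallel to layering, so each bed carries its own Darcy discharge and the transmissivities add.
Σ(K_i·b_i) = 510×2.55 + 4.45×2.94 + 8.38×3.07 + 0.514×1.22 = 1340 m²/day.
Total thickness b = 9.780 m, so K_eq = Σ(K_i·b_i)/b = 137.0 m/day.

137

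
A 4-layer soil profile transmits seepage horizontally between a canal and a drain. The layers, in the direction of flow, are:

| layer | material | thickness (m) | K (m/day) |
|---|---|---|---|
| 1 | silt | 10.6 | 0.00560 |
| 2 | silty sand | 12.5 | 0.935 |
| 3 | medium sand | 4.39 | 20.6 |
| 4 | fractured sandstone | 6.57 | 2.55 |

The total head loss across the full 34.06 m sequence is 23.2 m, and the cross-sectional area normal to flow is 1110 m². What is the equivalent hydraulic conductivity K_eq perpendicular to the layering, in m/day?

Flow is perpendicular to layering, so the layers act in series and the equivalent K is the thickness-weighted harmonic mean.
Total thickness L = 10.6 + 12.5 + 4.39 + 6.57 = 34.06 m.
Σ(b_i/K_i) = 10.6/0.00560 + 12.5/0.935 + 4.39/20.6 + 6.57/2.55 = 1909 d.
K_eq = L / Σ(b_i/K_i) = 34.06 / 1909 = 0.01784 m/day.

0.0178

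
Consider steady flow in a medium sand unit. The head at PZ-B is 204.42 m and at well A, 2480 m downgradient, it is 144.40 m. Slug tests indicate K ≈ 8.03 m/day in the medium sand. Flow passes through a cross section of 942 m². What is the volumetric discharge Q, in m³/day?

183

Hydraulic gradient i = (204.42 − 144.40) / 2480 = 60.02 / 2480 = 0.02420.
Darcy's law: Q = K · A · i = 8.030 × 942.0 × 0.02420 = 183.1 m³/day.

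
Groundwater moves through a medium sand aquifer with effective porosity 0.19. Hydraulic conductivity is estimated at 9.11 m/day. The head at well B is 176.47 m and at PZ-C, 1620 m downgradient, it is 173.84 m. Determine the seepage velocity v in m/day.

Hydraulic gradient i = (176.47 − 173.84) / 1620 = 2.63 / 1620 = 0.001623.
Darcy flux q = K · i = 9.110 × 0.001623 = 0.01479 m/day.
Seepage velocity v = q / n_e = 0.01479 / 0.19 = 0.07784 m/day.

0.0778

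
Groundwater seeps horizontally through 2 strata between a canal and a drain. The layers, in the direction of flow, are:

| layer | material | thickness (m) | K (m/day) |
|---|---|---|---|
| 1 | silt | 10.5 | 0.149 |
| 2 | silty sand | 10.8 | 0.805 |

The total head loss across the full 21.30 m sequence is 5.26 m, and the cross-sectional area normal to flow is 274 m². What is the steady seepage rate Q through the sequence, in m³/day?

17.2

Flow is perpendicular to layering, so the layers act in series and the equivalent K is the thickness-weighted harmonic mean.
Total thickness L = 10.5 + 10.8 = 21.30 m.
Σ(b_i/K_i) = 10.5/0.149 + 10.8/0.805 = 83.89 d.
K_eq = L / Σ(b_i/K_i) = 21.30 / 83.89 = 0.2539 m/day.
Q = K_eq · A · (Δh/L) = 0.2539 × 274 × (5.26/21.30) = 17.18 m³/day.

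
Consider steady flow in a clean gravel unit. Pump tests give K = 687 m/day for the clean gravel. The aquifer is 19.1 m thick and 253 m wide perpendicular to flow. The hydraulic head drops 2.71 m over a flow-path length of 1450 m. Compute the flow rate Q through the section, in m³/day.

Cross-sectional area A = 253 × 19.1 = 4832 m².
Hydraulic gradient i = Δh / L = 2.71 / 1450 = 0.001869.
Darcy's law: Q = K · A · i = 687.0 × 4832 × 0.001869 = 6205 m³/day.

6200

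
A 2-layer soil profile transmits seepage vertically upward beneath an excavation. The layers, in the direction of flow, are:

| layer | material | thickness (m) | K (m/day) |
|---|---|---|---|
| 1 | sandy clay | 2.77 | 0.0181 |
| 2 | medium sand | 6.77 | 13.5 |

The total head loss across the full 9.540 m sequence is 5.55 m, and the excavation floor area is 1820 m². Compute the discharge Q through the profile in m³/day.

Flow is perpendicular to layering, so the layers act in series and the equivalent K is the thickness-weighted harmonic mean.
Total thickness L = 2.77 + 6.77 = 9.540 m.
Σ(b_i/K_i) = 2.77/0.0181 + 6.77/13.5 = 153.5 d.
K_eq = L / Σ(b_i/K_i) = 9.540 / 153.5 = 0.06213 m/day.
Q = K_eq · A · (Δh/L) = 0.06213 × 1820 × (5.55/9.540) = 65.79 m³/day.

65.8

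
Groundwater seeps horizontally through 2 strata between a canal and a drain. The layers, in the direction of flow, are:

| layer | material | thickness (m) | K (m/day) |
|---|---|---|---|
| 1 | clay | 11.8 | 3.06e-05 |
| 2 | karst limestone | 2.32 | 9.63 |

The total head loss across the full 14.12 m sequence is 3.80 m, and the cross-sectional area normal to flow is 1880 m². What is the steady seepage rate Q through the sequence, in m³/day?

Flow is perpendicular to layering, so the layers act in series and the equivalent K is the thickness-weighted harmonic mean.
Total thickness L = 11.8 + 2.32 = 14.12 m.
Σ(b_i/K_i) = 11.8/3.06e-05 + 2.32/9.63 = 3.856e+05 d.
K_eq = L / Σ(b_i/K_i) = 14.12 / 3.856e+05 = 3.662e-05 m/day.
Q = K_eq · A · (Δh/L) = 3.662e-05 × 1880 × (3.80/14.12) = 0.01853 m³/day.

0.0185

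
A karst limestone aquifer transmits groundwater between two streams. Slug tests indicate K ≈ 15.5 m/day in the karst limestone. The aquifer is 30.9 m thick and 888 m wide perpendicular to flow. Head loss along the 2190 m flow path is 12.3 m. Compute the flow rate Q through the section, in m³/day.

2390

Cross-sectional area A = 888 × 30.9 = 27439 m².
Hydraulic gradient i = Δh / L = 12.3 / 2190 = 0.005616.
Darcy's law: Q = K · A · i = 15.50 × 27439 × 0.005616 = 2389 m³/day.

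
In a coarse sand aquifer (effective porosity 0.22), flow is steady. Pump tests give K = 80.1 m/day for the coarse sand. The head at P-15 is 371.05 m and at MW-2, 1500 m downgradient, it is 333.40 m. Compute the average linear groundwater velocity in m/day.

Hydraulic gradient i = (371.05 − 333.40) / 1500 = 37.65 / 1500 = 0.02510.
Darcy flux q = K · i = 80.10 × 0.02510 = 2.011 m/day.
Seepage velocity v = q / n_e = 2.011 / 0.22 = 9.139 m/day.

9.14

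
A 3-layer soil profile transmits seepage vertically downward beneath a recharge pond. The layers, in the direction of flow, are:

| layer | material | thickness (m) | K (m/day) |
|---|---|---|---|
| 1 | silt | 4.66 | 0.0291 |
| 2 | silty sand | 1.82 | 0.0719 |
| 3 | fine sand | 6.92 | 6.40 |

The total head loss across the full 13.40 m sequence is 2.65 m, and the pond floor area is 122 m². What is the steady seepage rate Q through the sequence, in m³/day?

Flow is perpendicular to layering, so the layers act in series and the equivalent K is the thickness-weighted harmonic mean.
Total thickness L = 4.66 + 1.82 + 6.92 = 13.40 m.
Σ(b_i/K_i) = 4.66/0.0291 + 1.82/0.0719 + 6.92/6.40 = 186.5 d.
K_eq = L / Σ(b_i/K_i) = 13.40 / 186.5 = 0.07184 m/day.
Q = K_eq · A · (Δh/L) = 0.07184 × 122 × (2.65/13.40) = 1.733 m³/day.

1.73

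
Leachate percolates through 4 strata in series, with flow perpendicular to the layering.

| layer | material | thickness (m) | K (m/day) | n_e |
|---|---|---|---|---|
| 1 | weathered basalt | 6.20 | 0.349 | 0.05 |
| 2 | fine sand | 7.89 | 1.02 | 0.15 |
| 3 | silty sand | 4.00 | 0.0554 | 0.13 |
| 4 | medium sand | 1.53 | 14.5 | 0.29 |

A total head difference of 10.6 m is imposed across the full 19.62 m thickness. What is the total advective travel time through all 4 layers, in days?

22.7

With flow normal to the layers, continuity requires the same specific discharge q through every layer.
Σ(b_i/K_i) = 6.20/0.349 + 7.89/1.02 + 4.00/0.0554 + 1.53/14.5 = 97.81 d.
q = Δh / Σ(b_i/K_i) = 10.6 / 97.81 = 0.1084 m/day.
In each layer the seepage velocity is v_i = q/n_i, so the layer transit time is t_i = b_i·n_i / q:
  layer 1 (weathered basalt): t_1 = 6.20 × 0.05 / 0.1084 = 2.860 d
  layer 2 (fine sand): t_2 = 7.89 × 0.15 / 0.1084 = 10.92 d
  layer 3 (silty sand): t_3 = 4.00 × 0.13 / 0.1084 = 4.798 d
  layer 4 (medium sand): t_4 = 1.53 × 0.29 / 0.1084 = 4.094 d
Total t = Σ t_i = 22.67 days.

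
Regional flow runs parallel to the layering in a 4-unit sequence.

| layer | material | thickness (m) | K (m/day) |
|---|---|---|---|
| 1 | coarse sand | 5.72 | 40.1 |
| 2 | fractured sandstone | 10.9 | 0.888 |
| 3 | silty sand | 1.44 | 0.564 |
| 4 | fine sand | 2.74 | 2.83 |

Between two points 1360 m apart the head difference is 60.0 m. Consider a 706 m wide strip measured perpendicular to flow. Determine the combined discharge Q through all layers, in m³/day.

Flow is parallel to layering, so each bed carries its own Darcy discharge and the transmissivities add.
Σ(K_i·b_i) = 40.1×5.72 + 0.888×10.9 + 0.564×1.44 + 2.83×2.74 = 247.6 m²/day.
Hydraulic gradient i = Δh / L = 60.0 / 1360 = 0.04412.
Q = Σ(K_i·b_i) · W · i = 247.6 × 706 × 0.04412 = 7713 m³/day.

7710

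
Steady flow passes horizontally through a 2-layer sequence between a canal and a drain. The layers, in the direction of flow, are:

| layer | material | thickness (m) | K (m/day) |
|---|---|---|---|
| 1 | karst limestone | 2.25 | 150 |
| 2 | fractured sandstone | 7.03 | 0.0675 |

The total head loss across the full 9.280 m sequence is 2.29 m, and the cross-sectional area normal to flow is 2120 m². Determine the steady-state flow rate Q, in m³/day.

46.6

Flow is perpendicular to layering, so the layers act in series and the equivalent K is the thickness-weighted harmonic mean.
Total thickness L = 2.25 + 7.03 = 9.280 m.
Σ(b_i/K_i) = 2.25/150 + 7.03/0.0675 = 104.2 d.
K_eq = L / Σ(b_i/K_i) = 9.280 / 104.2 = 0.08909 m/day.
Q = K_eq · A · (Δh/L) = 0.08909 × 2120 × (2.29/9.280) = 46.61 m³/day.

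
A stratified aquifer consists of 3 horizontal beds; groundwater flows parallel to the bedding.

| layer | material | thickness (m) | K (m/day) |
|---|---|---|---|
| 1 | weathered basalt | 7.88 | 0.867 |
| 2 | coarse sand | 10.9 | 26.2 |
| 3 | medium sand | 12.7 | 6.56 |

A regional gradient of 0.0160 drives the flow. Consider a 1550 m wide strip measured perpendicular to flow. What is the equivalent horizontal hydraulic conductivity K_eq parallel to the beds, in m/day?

11.9

Flow is parallel to layering, so each bed carries its own Darcy discharge and the transmissivities add.
Σ(K_i·b_i) = 0.867×7.88 + 26.2×10.9 + 6.56×12.7 = 375.7 m²/day.
Total thickness b = 31.48 m, so K_eq = Σ(K_i·b_i)/b = 11.94 m/day.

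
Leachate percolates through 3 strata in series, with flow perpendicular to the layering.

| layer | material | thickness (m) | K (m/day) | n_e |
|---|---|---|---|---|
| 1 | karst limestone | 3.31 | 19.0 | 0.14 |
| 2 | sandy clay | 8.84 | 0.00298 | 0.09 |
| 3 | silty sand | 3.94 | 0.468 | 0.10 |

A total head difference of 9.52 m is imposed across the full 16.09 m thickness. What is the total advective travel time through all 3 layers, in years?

With flow normal to the layers, continuity requires the same specific discharge q through every layer.
Σ(b_i/K_i) = 3.31/19.0 + 8.84/0.00298 + 3.94/0.468 = 2975 d.
q = Δh / Σ(b_i/K_i) = 9.52 / 2975 = 0.003200 m/day.
In each layer the seepage velocity is v_i = q/n_i, so the layer transit time is t_i = b_i·n_i / q:
  layer 1 (karst limestone): t_1 = 3.31 × 0.14 / 0.003200 = 144.8 d
  layer 2 (sandy clay): t_2 = 8.84 × 0.09 / 0.003200 = 248.6 d
  layer 3 (silty sand): t_3 = 3.94 × 0.10 / 0.003200 = 123.1 d
Total t = Σ t_i = 516.6 days = 1.414 years.

1.41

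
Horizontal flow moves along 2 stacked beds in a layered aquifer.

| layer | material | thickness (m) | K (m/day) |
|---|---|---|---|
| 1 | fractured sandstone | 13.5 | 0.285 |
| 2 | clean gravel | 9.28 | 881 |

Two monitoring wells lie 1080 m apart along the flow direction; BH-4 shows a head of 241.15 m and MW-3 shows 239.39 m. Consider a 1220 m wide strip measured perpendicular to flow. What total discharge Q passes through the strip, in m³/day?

16300

Flow is parallel to layering, so each bed carries its own Darcy discharge and the transmissivities add.
Σ(K_i·b_i) = 0.285×13.5 + 881×9.28 = 8180 m²/day.
Hydraulic gradient i = (241.15 − 239.39) / 1080 = 1.76 / 1080 = 0.001630.
Q = Σ(K_i·b_i) · W · i = 8180 × 1220 × 0.001630 = 16262 m³/day.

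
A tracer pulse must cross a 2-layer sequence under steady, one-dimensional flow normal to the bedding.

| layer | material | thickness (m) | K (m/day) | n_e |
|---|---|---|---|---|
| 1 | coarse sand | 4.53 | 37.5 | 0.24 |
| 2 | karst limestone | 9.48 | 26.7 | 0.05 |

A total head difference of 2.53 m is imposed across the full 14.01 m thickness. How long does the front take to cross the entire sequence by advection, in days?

0.294

With flow normal to the layers, continuity requires the same specific discharge q through every layer.
Σ(b_i/K_i) = 4.53/37.5 + 9.48/26.7 = 0.4759 d.
q = Δh / Σ(b_i/K_i) = 2.53 / 0.4759 = 5.317 m/day.
In each layer the seepage velocity is v_i = q/n_i, so the layer transit time is t_i = b_i·n_i / q:
  layer 1 (coarse sand): t_1 = 4.53 × 0.24 / 5.317 = 0.2045 d
  layer 2 (karst limestone): t_2 = 9.48 × 0.05 / 5.317 = 0.08915 d
Total t = Σ t_i = 0.2936 days.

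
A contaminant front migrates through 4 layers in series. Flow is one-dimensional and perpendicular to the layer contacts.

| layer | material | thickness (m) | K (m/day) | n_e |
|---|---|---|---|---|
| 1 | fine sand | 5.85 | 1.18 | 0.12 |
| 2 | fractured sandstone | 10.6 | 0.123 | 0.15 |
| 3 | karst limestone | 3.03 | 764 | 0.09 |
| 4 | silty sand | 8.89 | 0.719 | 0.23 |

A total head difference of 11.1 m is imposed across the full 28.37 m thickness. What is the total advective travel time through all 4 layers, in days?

With flow normal to the layers, continuity requires the same specific discharge q through every layer.
Σ(b_i/K_i) = 5.85/1.18 + 10.6/0.123 + 3.03/764 + 8.89/0.719 = 103.5 d.
q = Δh / Σ(b_i/K_i) = 11.1 / 103.5 = 0.1072 m/day.
In each layer the seepage velocity is v_i = q/n_i, so the layer transit time is t_i = b_i·n_i / q:
  layer 1 (fine sand): t_1 = 5.85 × 0.12 / 0.1072 = 6.546 d
  layer 2 (fractured sandstone): t_2 = 10.6 × 0.15 / 0.1072 = 14.83 d
  layer 3 (karst limestone): t_3 = 3.03 × 0.09 / 0.1072 = 2.543 d
  layer 4 (silty sand): t_4 = 8.89 × 0.23 / 0.1072 = 19.07 d
Total t = Σ t_i = 42.98 days.

43.0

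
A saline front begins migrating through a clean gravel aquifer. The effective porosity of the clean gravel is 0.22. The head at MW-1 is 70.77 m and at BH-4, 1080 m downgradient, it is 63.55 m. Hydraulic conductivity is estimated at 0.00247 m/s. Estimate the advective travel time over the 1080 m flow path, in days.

Convert K: 0.00247 m/s × 86400 = 213.4 m/day.
Hydraulic gradient i = (70.77 − 63.55) / 1080 = 7.22 / 1080 = 0.006685.
Darcy flux q = K · i = 213.4 × 0.006685 = 1.427 m/day.
Seepage velocity v = q / n_e = 1.427 / 0.22 = 6.485 m/day.
Travel time t = L / v = 1080 / 6.485 = 166.5 days.

167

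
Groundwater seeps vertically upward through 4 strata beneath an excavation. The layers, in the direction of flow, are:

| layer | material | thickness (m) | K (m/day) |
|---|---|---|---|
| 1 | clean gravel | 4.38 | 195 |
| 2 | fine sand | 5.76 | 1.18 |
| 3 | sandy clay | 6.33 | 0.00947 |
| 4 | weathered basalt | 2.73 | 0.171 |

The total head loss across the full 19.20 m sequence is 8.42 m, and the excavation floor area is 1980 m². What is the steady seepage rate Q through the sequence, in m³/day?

Flow is perpendicular to layering, so the layers act in series and the equivalent K is the thickness-weighted harmonic mean.
Total thickness L = 4.38 + 5.76 + 6.33 + 2.73 = 19.20 m.
Σ(b_i/K_i) = 4.38/195 + 5.76/1.18 + 6.33/0.00947 + 2.73/0.171 = 689.3 d.
K_eq = L / Σ(b_i/K_i) = 19.20 / 689.3 = 0.02785 m/day.
Q = K_eq · A · (Δh/L) = 0.02785 × 1980 × (8.42/19.20) = 24.19 m³/day.

24.2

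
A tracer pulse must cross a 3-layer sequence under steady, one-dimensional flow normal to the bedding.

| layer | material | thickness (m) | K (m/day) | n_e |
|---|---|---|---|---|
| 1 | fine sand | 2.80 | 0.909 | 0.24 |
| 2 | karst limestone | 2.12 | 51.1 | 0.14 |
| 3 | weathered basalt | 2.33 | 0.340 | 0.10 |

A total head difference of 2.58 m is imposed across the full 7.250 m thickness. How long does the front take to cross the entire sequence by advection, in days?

4.65

With flow normal to the layers, continuity requires the same specific discharge q through every layer.
Σ(b_i/K_i) = 2.80/0.909 + 2.12/51.1 + 2.33/0.340 = 9.975 d.
q = Δh / Σ(b_i/K_i) = 2.58 / 9.975 = 0.2587 m/day.
In each layer the seepage velocity is v_i = q/n_i, so the layer transit time is t_i = b_i·n_i / q:
  layer 1 (fine sand): t_1 = 2.80 × 0.24 / 0.2587 = 2.598 d
  layer 2 (karst limestone): t_2 = 2.12 × 0.14 / 0.2587 = 1.147 d
  layer 3 (weathered basalt): t_3 = 2.33 × 0.10 / 0.2587 = 0.9008 d
Total t = Σ t_i = 4.646 days.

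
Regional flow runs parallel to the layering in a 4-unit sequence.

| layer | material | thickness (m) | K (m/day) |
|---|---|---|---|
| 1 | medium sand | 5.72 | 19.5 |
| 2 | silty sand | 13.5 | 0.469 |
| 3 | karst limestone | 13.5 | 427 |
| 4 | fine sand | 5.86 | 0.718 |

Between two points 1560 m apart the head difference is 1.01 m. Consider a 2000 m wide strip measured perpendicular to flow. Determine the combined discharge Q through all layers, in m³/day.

7620

Flow is parallel to layering, so each bed carries its own Darcy discharge and the transmissivities add.
Σ(K_i·b_i) = 19.5×5.72 + 0.469×13.5 + 427×13.5 + 0.718×5.86 = 5887 m²/day.
Hydraulic gradient i = Δh / L = 1.01 / 1560 = 0.0006474.
Q = Σ(K_i·b_i) · W · i = 5887 × 2000 × 0.0006474 = 7622 m³/day.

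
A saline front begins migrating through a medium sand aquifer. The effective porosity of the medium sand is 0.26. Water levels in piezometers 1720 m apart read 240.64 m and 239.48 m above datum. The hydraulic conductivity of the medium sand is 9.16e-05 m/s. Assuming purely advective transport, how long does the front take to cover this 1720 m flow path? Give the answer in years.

Convert K: 9.16e-05 m/s × 86400 = 7.914 m/day.
Hydraulic gradient i = (240.64 − 239.48) / 1720 = 1.16 / 1720 = 0.0006744.
Darcy flux q = K · i = 7.914 × 0.0006744 = 0.005338 m/day.
Seepage velocity v = q / n_e = 0.005338 / 0.26 = 0.02053 m/day.
Travel time t = L / v = 1720 / 0.02053 = 83784 days = 229.4 years.

229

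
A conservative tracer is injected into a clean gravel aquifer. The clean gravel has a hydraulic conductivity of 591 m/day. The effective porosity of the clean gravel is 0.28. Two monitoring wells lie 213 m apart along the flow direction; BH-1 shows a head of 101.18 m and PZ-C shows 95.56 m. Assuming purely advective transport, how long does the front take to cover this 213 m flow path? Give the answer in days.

Hydraulic gradient i = (101.18 − 95.56) / 213 = 5.62 / 213 = 0.02638.
Darcy flux q = K · i = 591.0 × 0.02638 = 15.59 m/day.
Seepage velocity v = q / n_e = 15.59 / 0.28 = 55.69 m/day.
Travel time t = L / v = 213 / 55.69 = 3.825 days.

3.82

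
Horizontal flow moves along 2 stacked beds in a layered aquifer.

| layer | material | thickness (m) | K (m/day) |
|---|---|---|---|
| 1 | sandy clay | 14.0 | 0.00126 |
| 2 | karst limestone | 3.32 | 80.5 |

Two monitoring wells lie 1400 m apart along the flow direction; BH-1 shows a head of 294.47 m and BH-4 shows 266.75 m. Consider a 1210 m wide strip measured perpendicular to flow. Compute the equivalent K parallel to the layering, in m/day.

Flow is parallel to layering, so each bed carries its own Darcy discharge and the transmissivities add.
Σ(K_i·b_i) = 0.00126×14.0 + 80.5×3.32 = 267.3 m²/day.
Total thickness b = 17.32 m, so K_eq = Σ(K_i·b_i)/b = 15.43 m/day.

15.4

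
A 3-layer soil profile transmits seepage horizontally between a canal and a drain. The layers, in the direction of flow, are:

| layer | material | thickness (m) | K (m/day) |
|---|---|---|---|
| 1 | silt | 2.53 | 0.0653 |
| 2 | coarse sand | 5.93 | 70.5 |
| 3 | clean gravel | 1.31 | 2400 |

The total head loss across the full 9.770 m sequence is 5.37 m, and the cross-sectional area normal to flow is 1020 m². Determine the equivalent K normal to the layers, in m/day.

0.252

Flow is perpendicular to layering, so the layers act in series and the equivalent K is the thickness-weighted harmonic mean.
Total thickness L = 2.53 + 5.93 + 1.31 = 9.770 m.
Σ(b_i/K_i) = 2.53/0.0653 + 5.93/70.5 + 1.31/2400 = 38.83 d.
K_eq = L / Σ(b_i/K_i) = 9.770 / 38.83 = 0.2516 m/day.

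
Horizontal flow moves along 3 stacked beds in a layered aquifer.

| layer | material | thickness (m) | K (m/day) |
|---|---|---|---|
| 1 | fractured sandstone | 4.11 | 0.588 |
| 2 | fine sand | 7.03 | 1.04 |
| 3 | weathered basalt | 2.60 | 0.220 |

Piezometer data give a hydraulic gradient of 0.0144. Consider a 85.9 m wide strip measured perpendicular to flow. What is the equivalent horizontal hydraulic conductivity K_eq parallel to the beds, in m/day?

Flow is parallel to layering, so each bed carries its own Darcy discharge and the transmissivities add.
Σ(K_i·b_i) = 0.588×4.11 + 1.04×7.03 + 0.220×2.60 = 10.30 m²/day.
Total thickness b = 13.74 m, so K_eq = Σ(K_i·b_i)/b = 0.7496 m/day.

0.750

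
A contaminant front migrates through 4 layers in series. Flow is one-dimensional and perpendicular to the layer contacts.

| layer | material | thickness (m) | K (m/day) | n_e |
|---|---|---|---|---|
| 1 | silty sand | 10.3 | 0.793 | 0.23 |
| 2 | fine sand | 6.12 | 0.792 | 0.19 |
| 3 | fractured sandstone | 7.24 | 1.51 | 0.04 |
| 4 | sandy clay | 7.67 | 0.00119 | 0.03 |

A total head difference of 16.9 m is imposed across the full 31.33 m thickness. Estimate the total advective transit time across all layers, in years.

4.25

With flow normal to the layers, continuity requires the same specific discharge q through every layer.
Σ(b_i/K_i) = 10.3/0.793 + 6.12/0.792 + 7.24/1.51 + 7.67/0.00119 = 6471 d.
q = Δh / Σ(b_i/K_i) = 16.9 / 6471 = 0.002612 m/day.
In each layer the seepage velocity is v_i = q/n_i, so the layer transit time is t_i = b_i·n_i / q:
  layer 1 (silty sand): t_1 = 10.3 × 0.23 / 0.002612 = 907.1 d
  layer 2 (fine sand): t_2 = 6.12 × 0.19 / 0.002612 = 445.2 d
  layer 3 (fractured sandstone): t_3 = 7.24 × 0.04 / 0.002612 = 110.9 d
  layer 4 (sandy clay): t_4 = 7.67 × 0.03 / 0.002612 = 88.10 d
Total t = Σ t_i = 1551 days = 4.247 years.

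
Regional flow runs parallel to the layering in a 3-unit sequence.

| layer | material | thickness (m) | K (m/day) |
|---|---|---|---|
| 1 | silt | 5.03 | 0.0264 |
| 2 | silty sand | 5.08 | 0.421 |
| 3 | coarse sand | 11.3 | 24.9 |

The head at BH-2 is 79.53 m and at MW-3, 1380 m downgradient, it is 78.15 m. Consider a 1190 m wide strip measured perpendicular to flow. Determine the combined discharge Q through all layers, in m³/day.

338

Flow is parallel to layering, so each bed carries its own Darcy discharge and the transmissivities add.
Σ(K_i·b_i) = 0.0264×5.03 + 0.421×5.08 + 24.9×11.3 = 283.6 m²/day.
Hydraulic gradient i = (79.53 − 78.15) / 1380 = 1.38 / 1380 = 0.001000.
Q = Σ(K_i·b_i) · W · i = 283.6 × 1190 × 0.001000 = 337.5 m³/day.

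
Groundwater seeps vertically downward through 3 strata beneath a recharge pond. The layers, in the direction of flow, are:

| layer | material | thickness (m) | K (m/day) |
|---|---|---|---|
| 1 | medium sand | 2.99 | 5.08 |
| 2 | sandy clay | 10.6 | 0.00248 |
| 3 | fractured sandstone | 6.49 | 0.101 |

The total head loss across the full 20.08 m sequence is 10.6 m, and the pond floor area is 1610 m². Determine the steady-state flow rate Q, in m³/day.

Flow is perpendicular to layering, so the layers act in series and the equivalent K is the thickness-weighted harmonic mean.
Total thickness L = 2.99 + 10.6 + 6.49 = 20.08 m.
Σ(b_i/K_i) = 2.99/5.08 + 10.6/0.00248 + 6.49/0.101 = 4339 d.
K_eq = L / Σ(b_i/K_i) = 20.08 / 4339 = 0.004628 m/day.
Q = K_eq · A · (Δh/L) = 0.004628 × 1610 × (10.6/20.08) = 3.933 m³/day.

3.93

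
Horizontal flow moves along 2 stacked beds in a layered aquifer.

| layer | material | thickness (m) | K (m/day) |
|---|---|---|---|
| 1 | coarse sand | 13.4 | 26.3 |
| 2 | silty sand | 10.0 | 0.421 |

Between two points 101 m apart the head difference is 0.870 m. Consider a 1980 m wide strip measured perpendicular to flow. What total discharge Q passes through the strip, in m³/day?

Flow is parallel to layering, so each bed carries its own Darcy discharge and the transmissivities add.
Σ(K_i·b_i) = 26.3×13.4 + 0.421×10.0 = 356.6 m²/day.
Hydraulic gradient i = Δh / L = 0.870 / 101 = 0.008614.
Q = Σ(K_i·b_i) · W · i = 356.6 × 1980 × 0.008614 = 6082 m³/day.

6080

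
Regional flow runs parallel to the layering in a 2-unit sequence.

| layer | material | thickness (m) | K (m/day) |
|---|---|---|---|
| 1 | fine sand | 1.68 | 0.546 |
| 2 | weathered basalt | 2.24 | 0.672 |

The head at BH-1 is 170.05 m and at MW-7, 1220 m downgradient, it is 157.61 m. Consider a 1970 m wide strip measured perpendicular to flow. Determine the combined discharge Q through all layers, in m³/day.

Flow is parallel to layering, so each bed carries its own Darcy discharge and the transmissivities add.
Σ(K_i·b_i) = 0.546×1.68 + 0.672×2.24 = 2.423 m²/day.
Hydraulic gradient i = (170.05 − 157.61) / 1220 = 12.44 / 1220 = 0.01020.
Q = Σ(K_i·b_i) · W · i = 2.423 × 1970 × 0.01020 = 48.66 m³/day.

48.7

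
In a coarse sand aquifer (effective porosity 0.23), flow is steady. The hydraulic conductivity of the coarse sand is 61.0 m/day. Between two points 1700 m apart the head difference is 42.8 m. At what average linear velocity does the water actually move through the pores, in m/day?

6.68

Hydraulic gradient i = Δh / L = 42.8 / 1700 = 0.02518.
Darcy flux q = K · i = 61.00 × 0.02518 = 1.536 m/day.
Seepage velocity v = q / n_e = 1.536 / 0.23 = 6.677 m/day.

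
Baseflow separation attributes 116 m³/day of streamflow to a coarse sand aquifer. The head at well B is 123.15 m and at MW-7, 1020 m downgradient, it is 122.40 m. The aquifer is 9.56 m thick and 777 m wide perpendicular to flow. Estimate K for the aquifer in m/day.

21.2

Cross-sectional area A = 777 × 9.56 = 7428 m².
Hydraulic gradient i = (123.15 − 122.40) / 1020 = 0.75 / 1020 = 0.0007353.
From Q = K·A·i, K = Q / (A·i) = 116 / (7428 × 0.0007353) = 21.24 m/day.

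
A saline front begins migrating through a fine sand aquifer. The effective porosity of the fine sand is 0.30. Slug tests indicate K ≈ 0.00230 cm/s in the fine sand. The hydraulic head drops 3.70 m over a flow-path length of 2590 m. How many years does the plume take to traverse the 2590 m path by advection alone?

749

Convert K: 0.00230 cm/s × 864 = 1.987 m/day.
Hydraulic gradient i = Δh / L = 3.70 / 2590 = 0.001429.
Darcy flux q = K · i = 1.987 × 0.001429 = 0.002839 m/day.
Seepage velocity v = q / n_e = 0.002839 / 0.30 = 0.009463 m/day.
Travel time t = L / v = 2590 / 0.009463 = 2.737e+05 days = 749.4 years.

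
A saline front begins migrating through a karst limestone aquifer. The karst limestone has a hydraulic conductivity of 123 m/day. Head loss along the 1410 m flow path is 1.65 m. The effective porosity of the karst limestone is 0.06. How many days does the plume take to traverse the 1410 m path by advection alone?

Hydraulic gradient i = Δh / L = 1.65 / 1410 = 0.001170.
Darcy flux q = K · i = 123.0 × 0.001170 = 0.1439 m/day.
Seepage velocity v = q / n_e = 0.1439 / 0.06 = 2.399 m/day.
Travel time t = L / v = 1410 / 2.399 = 587.8 days.

588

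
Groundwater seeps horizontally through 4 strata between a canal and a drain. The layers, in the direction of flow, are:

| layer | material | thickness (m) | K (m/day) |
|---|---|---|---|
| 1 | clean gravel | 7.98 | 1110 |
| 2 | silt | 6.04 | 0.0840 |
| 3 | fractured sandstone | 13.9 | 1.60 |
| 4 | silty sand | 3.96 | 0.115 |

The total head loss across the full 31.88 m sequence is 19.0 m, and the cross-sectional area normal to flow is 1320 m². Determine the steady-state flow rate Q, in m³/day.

Flow is perpendicular to layering, so the layers act in series and the equivalent K is the thickness-weighted harmonic mean.
Total thickness L = 7.98 + 6.04 + 13.9 + 3.96 = 31.88 m.
Σ(b_i/K_i) = 7.98/1110 + 6.04/0.0840 + 13.9/1.60 + 3.96/0.115 = 115.0 d.
K_eq = L / Σ(b_i/K_i) = 31.88 / 115.0 = 0.2771 m/day.
Q = K_eq · A · (Δh/L) = 0.2771 × 1320 × (19.0/31.88) = 218.0 m³/day.

218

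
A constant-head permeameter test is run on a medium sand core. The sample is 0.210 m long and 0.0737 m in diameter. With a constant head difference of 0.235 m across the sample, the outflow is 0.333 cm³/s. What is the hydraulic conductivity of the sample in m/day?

Cross-sectional area A = π·(d/2)² = π × (0.0737/2)² = 0.004266 m².
Convert discharge: 0.333 cm³/s = 3.330e-07 m³/s.
Darcy's law rearranged: K = Q·L / (A·Δh) = 3.330e-07 × 0.210 / (0.004266 × 0.235) = 6.975e-05 m/s = 6.027 m/day.

6.03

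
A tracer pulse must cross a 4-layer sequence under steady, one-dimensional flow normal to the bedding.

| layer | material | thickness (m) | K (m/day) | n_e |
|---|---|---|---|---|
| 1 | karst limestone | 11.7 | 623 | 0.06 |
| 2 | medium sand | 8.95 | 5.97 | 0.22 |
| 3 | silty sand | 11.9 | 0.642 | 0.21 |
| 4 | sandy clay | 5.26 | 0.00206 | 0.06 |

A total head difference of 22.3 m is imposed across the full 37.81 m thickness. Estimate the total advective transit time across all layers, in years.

With flow normal to the layers, continuity requires the same specific discharge q through every layer.
Σ(b_i/K_i) = 11.7/623 + 8.95/5.97 + 11.9/0.642 + 5.26/0.00206 = 2573 d.
q = Δh / Σ(b_i/K_i) = 22.3 / 2573 = 0.008665 m/day.
In each layer the seepage velocity is v_i = q/n_i, so the layer transit time is t_i = b_i·n_i / q:
  layer 1 (karst limestone): t_1 = 11.7 × 0.06 / 0.008665 = 81.01 d
  layer 2 (medium sand): t_2 = 8.95 × 0.22 / 0.008665 = 227.2 d
  layer 3 (silty sand): t_3 = 11.9 × 0.21 / 0.008665 = 288.4 d
  layer 4 (sandy clay): t_4 = 5.26 × 0.06 / 0.008665 = 36.42 d
Total t = Σ t_i = 633.0 days = 1.733 years.

1.73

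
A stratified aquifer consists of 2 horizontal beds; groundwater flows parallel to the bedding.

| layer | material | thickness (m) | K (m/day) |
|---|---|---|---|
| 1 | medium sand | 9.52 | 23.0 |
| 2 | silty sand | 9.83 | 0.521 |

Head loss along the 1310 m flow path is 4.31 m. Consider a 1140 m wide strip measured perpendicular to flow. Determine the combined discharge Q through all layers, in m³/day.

840

Flow is parallel to layering, so each bed carries its own Darcy discharge and the transmissivities add.
Σ(K_i·b_i) = 23.0×9.52 + 0.521×9.83 = 224.1 m²/day.
Hydraulic gradient i = Δh / L = 4.31 / 1310 = 0.003290.
Q = Σ(K_i·b_i) · W · i = 224.1 × 1140 × 0.003290 = 840.5 m³/day.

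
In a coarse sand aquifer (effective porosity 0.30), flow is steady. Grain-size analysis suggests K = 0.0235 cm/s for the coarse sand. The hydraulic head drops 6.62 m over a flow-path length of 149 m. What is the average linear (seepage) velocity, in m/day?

Convert K: 0.0235 cm/s × 864 = 20.30 m/day.
Hydraulic gradient i = Δh / L = 6.62 / 149 = 0.04443.
Darcy flux q = K · i = 20.30 × 0.04443 = 0.9021 m/day.
Seepage velocity v = q / n_e = 0.9021 / 0.30 = 3.007 m/day.

3.01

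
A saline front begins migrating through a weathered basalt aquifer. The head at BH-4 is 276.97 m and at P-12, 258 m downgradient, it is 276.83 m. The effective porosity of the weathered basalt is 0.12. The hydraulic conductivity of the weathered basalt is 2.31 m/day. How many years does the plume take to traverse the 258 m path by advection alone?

67.6

Hydraulic gradient i = (276.97 − 276.83) / 258 = 0.14 / 258 = 0.0005426.
Darcy flux q = K · i = 2.310 × 0.0005426 = 0.001253 m/day.
Seepage velocity v = q / n_e = 0.001253 / 0.12 = 0.01045 m/day.
Travel time t = L / v = 258 / 0.01045 = 24699 days = 67.62 years.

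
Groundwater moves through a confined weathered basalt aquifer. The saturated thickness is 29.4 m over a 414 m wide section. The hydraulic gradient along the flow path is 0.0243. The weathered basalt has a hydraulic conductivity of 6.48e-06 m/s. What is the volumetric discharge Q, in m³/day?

166

Convert K: 6.48e-06 m/s × 86400 = 0.5599 m/day.
Cross-sectional area A = 414 × 29.4 = 12172 m².
Hydraulic gradient i = 0.0243.
Darcy's law: Q = K · A · i = 0.5599 × 12172 × 0.02430 = 165.6 m³/day.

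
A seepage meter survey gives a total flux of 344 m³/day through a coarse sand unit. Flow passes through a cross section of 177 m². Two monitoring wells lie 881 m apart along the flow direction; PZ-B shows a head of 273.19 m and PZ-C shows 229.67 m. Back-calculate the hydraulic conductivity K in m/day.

Hydraulic gradient i = (273.19 − 229.67) / 881 = 43.52 / 881 = 0.04940.
From Q = K·A·i, K = Q / (A·i) = 344 / (177.0 × 0.04940) = 39.34 m/day.

39.3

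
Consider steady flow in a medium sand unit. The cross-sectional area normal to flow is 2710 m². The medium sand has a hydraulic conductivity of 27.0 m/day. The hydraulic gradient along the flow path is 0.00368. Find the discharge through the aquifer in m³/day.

269

Hydraulic gradient i = 0.00368.
Darcy's law: Q = K · A · i = 27.00 × 2710 × 0.003680 = 269.3 m³/day.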